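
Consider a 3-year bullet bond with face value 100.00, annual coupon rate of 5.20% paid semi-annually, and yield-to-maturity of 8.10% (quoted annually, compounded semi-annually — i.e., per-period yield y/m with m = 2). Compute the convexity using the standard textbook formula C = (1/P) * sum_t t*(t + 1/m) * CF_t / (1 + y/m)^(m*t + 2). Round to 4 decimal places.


Coupon per period c = face * coupon_rate / m = 2.600000
Periods per year m = 2; per-period yield y/m = 0.040500
Number of cashflows N = 6
Cashflows (t years, CF_t, discount factor 1/(1+y/m)^(m*t), PV):
  t = 0.5000: CF_t = 2.600000, DF = 0.961076, PV = 2.498799
  t = 1.0000: CF_t = 2.600000, DF = 0.923668, PV = 2.401536
  t = 1.5000: CF_t = 2.600000, DF = 0.887715, PV = 2.308060
  t = 2.0000: CF_t = 2.600000, DF = 0.853162, PV = 2.218222
  t = 2.5000: CF_t = 2.600000, DF = 0.819954, PV = 2.131881
  t = 3.0000: CF_t = 102.600000, DF = 0.788039, PV = 80.852761
Price P = sum_t PV_t = 92.411259
Convexity numerator sum_t t*(t + 1/m) * CF_t / (1+y/m)^(m*t + 2):
  t = 0.5000: term = 1.154030
  t = 1.0000: term = 3.327333
  t = 1.5000: term = 6.395643
  t = 2.0000: term = 10.244502
  t = 2.5000: term = 14.768624
  t = 3.0000: term = 784.151511
Convexity = (1/P) * sum = 820.041642 / 92.411259 = 8.873828

Answer: Convexity = 8.8738


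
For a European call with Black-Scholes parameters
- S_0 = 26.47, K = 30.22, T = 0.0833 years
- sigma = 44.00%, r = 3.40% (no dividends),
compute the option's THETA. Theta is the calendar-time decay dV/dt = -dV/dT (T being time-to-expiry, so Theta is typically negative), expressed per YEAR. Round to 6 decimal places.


d1 = -0.9575141159; d2 = -1.0845057692
phi(d1) = 0.2522448152; exp(-qT) = 1.0000000000; exp(-rT) = 0.9971718069
Theta = -S*exp(-qT)*phi(d1)*sigma/(2*sqrt(T)) - r*K*exp(-rT)*N(d2) + q*S*exp(-qT)*N(d1)
N(d1) = 0.1691539125; N(d2) = 0.1390703052; sqrt(T) = 0.2886173938
Term 1 = -26.4700 * 1.0000000000 * 0.2522448152 * 0.4400 / (2 * 0.2886173938) = -5.0895146599
Term 2 = -0.0340 * 30.2200 * 0.9971718069 * 0.1390703052 = -0.1424878311
Term 3 = 0 (no dividend yield, q = 0)
Theta = -5.0895146599 + (-0.1424878311) + (0.0000000000) = -5.232002

Answer: Theta = -5.232002


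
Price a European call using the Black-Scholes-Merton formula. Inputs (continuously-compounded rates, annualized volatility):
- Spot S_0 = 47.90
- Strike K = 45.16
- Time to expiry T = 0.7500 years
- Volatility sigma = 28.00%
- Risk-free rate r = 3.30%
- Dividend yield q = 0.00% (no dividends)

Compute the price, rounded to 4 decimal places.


Answer: Price = 6.6189

Derivation:
d1 = (ln(S/K) + (r - q + 0.5*sigma^2) * T) / (sigma * sqrt(T)) = 0.46622587
d2 = d1 - sigma * sqrt(T) = 0.22373876
exp(-rT) = 0.97555377; exp(-qT) = 1.00000000
C = S_0 * exp(-qT) * N(d1) - K * exp(-rT) * N(d2)
N(d1) = 0.67947308; N(d2) = 0.58851971
C = 47.9000 * 1.00000000 * 0.67947308 - 45.1600 * 0.97555377 * 0.58851971 = 6.6189


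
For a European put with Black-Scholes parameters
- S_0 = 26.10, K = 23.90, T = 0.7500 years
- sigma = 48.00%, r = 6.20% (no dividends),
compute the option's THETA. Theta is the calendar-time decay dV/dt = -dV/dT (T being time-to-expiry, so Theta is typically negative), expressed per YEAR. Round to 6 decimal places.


d1 = 0.5315395831; d2 = 0.1158473893
phi(d1) = 0.3463845526; exp(-qT) = 1.0000000000; exp(-rT) = 0.9545645606
Theta = -S*exp(-qT)*phi(d1)*sigma/(2*sqrt(T)) + r*K*exp(-rT)*N(-d2) - q*S*exp(-qT)*N(-d1)
N(-d1) = 0.2975224595; N(-d2) = 0.4538867461; sqrt(T) = 0.8660254038
Term 1 = -26.1000 * 1.0000000000 * 0.3463845526 * 0.4800 / (2 * 0.8660254038) = -2.5054147696
Term 2 = 0.0620 * 23.9000 * 0.9545645606 * 0.4538867461 = 0.6420108950
Term 3 = 0 (no dividend yield, q = 0)
Theta = -2.5054147696 + (0.6420108950) + (0.0000000000) = -1.863404

Answer: Theta = -1.863404


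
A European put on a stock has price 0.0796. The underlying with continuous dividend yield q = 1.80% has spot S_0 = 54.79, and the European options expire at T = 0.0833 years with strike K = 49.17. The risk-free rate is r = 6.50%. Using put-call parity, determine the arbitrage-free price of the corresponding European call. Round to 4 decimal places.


Answer: Call price = 5.8830

Derivation:
Put-call parity: C - P = S_0 * exp(-qT) - K * exp(-rT).
S_0 * exp(-qT) = 54.7900 * 0.99850172 = 54.70790943
K * exp(-rT) = 49.1700 * 0.99460013 = 48.90448849
C = P + S*exp(-qT) - K*exp(-rT)
C = 0.0796 + 54.70790943 - 48.90448849 = 5.8830


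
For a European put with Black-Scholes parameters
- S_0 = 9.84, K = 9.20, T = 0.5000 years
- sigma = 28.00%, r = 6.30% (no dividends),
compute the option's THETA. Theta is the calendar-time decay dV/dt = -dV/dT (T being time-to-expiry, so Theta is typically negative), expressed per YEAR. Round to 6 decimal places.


d1 = 0.5977690163; d2 = 0.3997791176
phi(d1) = 0.3336701224; exp(-qT) = 1.0000000000; exp(-rT) = 0.9689909565
Theta = -S*exp(-qT)*phi(d1)*sigma/(2*sqrt(T)) + r*K*exp(-rT)*N(-d2) - q*S*exp(-qT)*N(-d1)
N(-d1) = 0.2749970336; N(-d2) = 0.3446596064; sqrt(T) = 0.7071067812
Term 1 = -9.8400 * 1.0000000000 * 0.3336701224 * 0.2800 / (2 * 0.7071067812) = -0.6500630072
Term 2 = 0.0630 * 9.2000 * 0.9689909565 * 0.3446596064 = 0.1935701954
Term 3 = 0 (no dividend yield, q = 0)
Theta = -0.6500630072 + (0.1935701954) + (0.0000000000) = -0.456493

Answer: Theta = -0.456493


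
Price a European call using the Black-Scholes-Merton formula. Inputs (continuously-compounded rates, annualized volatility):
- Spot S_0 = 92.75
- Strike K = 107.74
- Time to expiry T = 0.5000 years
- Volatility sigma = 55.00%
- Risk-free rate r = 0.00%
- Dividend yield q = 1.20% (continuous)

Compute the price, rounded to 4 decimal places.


d1 = (ln(S/K) + (r - q + 0.5*sigma^2) * T) / (sigma * sqrt(T)) = -0.20618775
d2 = d1 - sigma * sqrt(T) = -0.59509648
exp(-rT) = 1.00000000; exp(-qT) = 0.99401796
C = S_0 * exp(-qT) * N(d1) - K * exp(-rT) * N(d2)
N(d1) = 0.41832213; N(d2) = 0.27588949
C = 92.7500 * 0.99401796 * 0.41832213 - 107.7400 * 1.00000000 * 0.27588949 = 8.8429

Answer: Price = 8.8429


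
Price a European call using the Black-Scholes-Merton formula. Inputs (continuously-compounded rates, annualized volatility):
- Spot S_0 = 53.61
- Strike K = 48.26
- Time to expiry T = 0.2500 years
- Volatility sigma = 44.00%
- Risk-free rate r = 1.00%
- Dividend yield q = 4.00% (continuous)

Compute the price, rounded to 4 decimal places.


Answer: Price = 7.3287

Derivation:
d1 = (ln(S/K) + (r - q + 0.5*sigma^2) * T) / (sigma * sqrt(T)) = 0.55378435
d2 = d1 - sigma * sqrt(T) = 0.33378435
exp(-rT) = 0.99750312; exp(-qT) = 0.99004983
C = S_0 * exp(-qT) * N(d1) - K * exp(-rT) * N(d2)
N(d1) = 0.71013678; N(d2) = 0.63072885
C = 53.6100 * 0.99004983 * 0.71013678 - 48.2600 * 0.99750312 * 0.63072885 = 7.3287


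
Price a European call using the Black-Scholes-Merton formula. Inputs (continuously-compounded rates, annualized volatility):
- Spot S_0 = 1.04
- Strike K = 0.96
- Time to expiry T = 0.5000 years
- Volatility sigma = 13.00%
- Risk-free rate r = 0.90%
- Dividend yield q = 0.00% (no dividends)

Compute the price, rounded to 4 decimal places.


Answer: Price = 0.0932

Derivation:
d1 = (ln(S/K) + (r - q + 0.5*sigma^2) * T) / (sigma * sqrt(T)) = 0.96566535
d2 = d1 - sigma * sqrt(T) = 0.87374147
exp(-rT) = 0.99551011; exp(-qT) = 1.00000000
C = S_0 * exp(-qT) * N(d1) - K * exp(-rT) * N(d2)
N(d1) = 0.83289417; N(d2) = 0.80887047
C = 1.0400 * 1.00000000 * 0.83289417 - 0.9600 * 0.99551011 * 0.80887047 = 0.0932


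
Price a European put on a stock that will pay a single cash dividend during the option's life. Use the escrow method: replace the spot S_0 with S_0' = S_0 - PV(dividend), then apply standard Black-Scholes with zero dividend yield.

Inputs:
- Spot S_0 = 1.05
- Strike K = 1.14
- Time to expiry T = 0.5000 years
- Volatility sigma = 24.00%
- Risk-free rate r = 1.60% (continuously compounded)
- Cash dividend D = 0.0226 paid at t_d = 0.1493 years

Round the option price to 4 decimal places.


PV(D) = D * exp(-r * t_d) = 0.0226 * 0.99761405 = 0.02254608
S_0' = S_0 - PV(D) = 1.0500 - 0.02254608 = 1.02745392
d1 = (ln(S_0'/K) + (r + sigma^2/2)*T) / (sigma*sqrt(T)) = -0.48050522
d2 = d1 - sigma*sqrt(T) = -0.65021085
exp(-rT) = 0.99203191
N(-d1) = 0.68456590; N(-d2) = 0.74222198
P = K * exp(-rT) * N(-d2) - S_0' * N(-d1) = 1.1400 * 0.99203191 * 0.74222198 - 1.02745392 * 0.68456590 = 0.1360

Answer: Price = 0.1360


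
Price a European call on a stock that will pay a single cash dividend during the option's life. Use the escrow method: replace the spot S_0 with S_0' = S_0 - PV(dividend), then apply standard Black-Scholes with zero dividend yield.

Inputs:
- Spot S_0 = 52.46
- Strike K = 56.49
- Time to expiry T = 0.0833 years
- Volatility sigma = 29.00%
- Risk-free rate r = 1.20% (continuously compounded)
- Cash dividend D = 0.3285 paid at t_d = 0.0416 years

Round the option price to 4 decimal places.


PV(D) = D * exp(-r * t_d) = 0.3285 * 0.99950092 = 0.32833605
S_0' = S_0 - PV(D) = 52.4600 - 0.32833605 = 52.13166395
d1 = (ln(S_0'/K) + (r + sigma^2/2)*T) / (sigma*sqrt(T)) = -0.90549121
d2 = d1 - sigma*sqrt(T) = -0.98919026
exp(-rT) = 0.99900090
N(d1) = 0.18260261; N(d2) = 0.16128503
C = S_0' * N(d1) - K * exp(-rT) * N(d2) = 52.13166395 * 0.18260261 - 56.4900 * 0.99900090 * 0.16128503 = 0.4175

Answer: Price = 0.4175


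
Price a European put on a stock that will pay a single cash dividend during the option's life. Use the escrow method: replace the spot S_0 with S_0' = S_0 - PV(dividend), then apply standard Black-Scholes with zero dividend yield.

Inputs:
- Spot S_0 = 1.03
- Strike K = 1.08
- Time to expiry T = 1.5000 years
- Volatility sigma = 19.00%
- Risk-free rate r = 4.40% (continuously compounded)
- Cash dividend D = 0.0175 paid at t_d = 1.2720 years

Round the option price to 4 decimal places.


Answer: Price = 0.0925

Derivation:
PV(D) = D * exp(-r * t_d) = 0.0175 * 0.94556939 = 0.01654746
S_0' = S_0 - PV(D) = 1.0300 - 0.01654746 = 1.01345254
d1 = (ln(S_0'/K) + (r + sigma^2/2)*T) / (sigma*sqrt(T)) = 0.12667219
d2 = d1 - sigma*sqrt(T) = -0.10602933
exp(-rT) = 0.93613086
N(-d1) = 0.44959993; N(-d2) = 0.54222046
P = K * exp(-rT) * N(-d2) - S_0' * N(-d1) = 1.0800 * 0.93613086 * 0.54222046 - 1.01345254 * 0.44959993 = 0.0925


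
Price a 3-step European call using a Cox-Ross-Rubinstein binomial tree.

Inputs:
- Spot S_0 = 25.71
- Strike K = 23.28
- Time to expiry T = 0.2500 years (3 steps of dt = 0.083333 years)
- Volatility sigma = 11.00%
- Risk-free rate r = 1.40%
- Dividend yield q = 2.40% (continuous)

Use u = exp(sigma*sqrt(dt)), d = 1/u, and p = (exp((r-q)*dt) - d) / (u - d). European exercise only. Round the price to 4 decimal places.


Answer: Price = V(0,0) = 2.3575

Derivation:
dt = T/N = 0.083333
u = exp(sigma*sqrt(dt)) = 1.032264; d = 1/u = 0.968745
p = (exp((r-q)*dt) - d) / (u - d) = 0.478948
Discount per step: exp(-r*dt) = 0.998834
Stock lattice S(k, i) with i counting down-moves:
  k=0: S(0,0) = 25.7100
  k=1: S(1,0) = 26.5395; S(1,1) = 24.9064
  k=2: S(2,0) = 27.3958; S(2,1) = 25.7100; S(2,2) = 24.1280
  k=3: S(3,0) = 28.2797; S(3,1) = 26.5395; S(3,2) = 24.9064; S(3,3) = 23.3738
Terminal payoffs V(N, i) = max(S_T - K, 0):
  V(3,0) = 4.999660; V(3,1) = 3.259503; V(3,2) = 1.626424; V(3,3) = 0.093835
Backward induction: V(k, i) = exp(-r*dt) * [p * V(k+1, i) + (1-p) * V(k+1, i+1)].
  V(2,0) = exp(-r*dt) * [p*4.999660 + (1-p)*3.259503] = 4.088175
  V(2,1) = exp(-r*dt) * [p*3.259503 + (1-p)*1.626424] = 2.405776
  V(2,2) = exp(-r*dt) * [p*1.626424 + (1-p)*0.093835] = 0.826900
  V(1,0) = exp(-r*dt) * [p*4.088175 + (1-p)*2.405776] = 3.207813
  V(1,1) = exp(-r*dt) * [p*2.405776 + (1-p)*0.826900] = 1.581254
  V(0,0) = exp(-r*dt) * [p*3.207813 + (1-p)*1.581254] = 2.357539


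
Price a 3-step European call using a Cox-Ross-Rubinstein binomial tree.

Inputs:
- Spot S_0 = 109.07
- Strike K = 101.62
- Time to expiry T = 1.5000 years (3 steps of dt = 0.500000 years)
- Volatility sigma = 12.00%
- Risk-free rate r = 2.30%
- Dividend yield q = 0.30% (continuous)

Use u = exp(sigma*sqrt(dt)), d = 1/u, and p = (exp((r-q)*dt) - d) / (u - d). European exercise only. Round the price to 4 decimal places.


dt = T/N = 0.500000
u = exp(sigma*sqrt(dt)) = 1.088557; d = 1/u = 0.918647
p = (exp((r-q)*dt) - d) / (u - d) = 0.537950
Discount per step: exp(-r*dt) = 0.988566
Stock lattice S(k, i) with i counting down-moves:
  k=0: S(0,0) = 109.0700
  k=1: S(1,0) = 118.7289; S(1,1) = 100.1969
  k=2: S(2,0) = 129.2431; S(2,1) = 109.0700; S(2,2) = 92.0456
  k=3: S(3,0) = 140.6885; S(3,1) = 118.7289; S(3,2) = 100.1969; S(3,3) = 84.5575
Terminal payoffs V(N, i) = max(S_T - K, 0):
  V(3,0) = 39.068513; V(3,1) = 17.108894; V(3,2) = 0.000000; V(3,3) = 0.000000
Backward induction: V(k, i) = exp(-r*dt) * [p * V(k+1, i) + (1-p) * V(k+1, i+1)].
  V(2,0) = exp(-r*dt) * [p*39.068513 + (1-p)*17.108894] = 28.591366
  V(2,1) = exp(-r*dt) * [p*17.108894 + (1-p)*0.000000] = 9.098488
  V(2,2) = exp(-r*dt) * [p*0.000000 + (1-p)*0.000000] = 0.000000
  V(1,0) = exp(-r*dt) * [p*28.591366 + (1-p)*9.098488] = 19.360742
  V(1,1) = exp(-r*dt) * [p*9.098488 + (1-p)*0.000000] = 4.838564
  V(0,0) = exp(-r*dt) * [p*19.360742 + (1-p)*4.838564] = 12.506114

Answer: Price = V(0,0) = 12.5061


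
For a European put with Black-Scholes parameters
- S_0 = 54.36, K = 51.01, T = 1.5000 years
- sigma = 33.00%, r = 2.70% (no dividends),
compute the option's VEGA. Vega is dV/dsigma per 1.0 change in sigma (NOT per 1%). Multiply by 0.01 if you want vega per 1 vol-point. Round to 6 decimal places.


Answer: Vega = 23.897539

Derivation:
d1 = 0.4596675272; d2 = 0.0555017197
phi(d1) = 0.3589451632; exp(-qT) = 1.0000000000; exp(-rT) = 0.9603091645
Vega = S * exp(-qT) * phi(d1) * sqrt(T) = 54.3600 * 1.0000000000 * 0.3589451632 * 1.2247448714 = 23.897539


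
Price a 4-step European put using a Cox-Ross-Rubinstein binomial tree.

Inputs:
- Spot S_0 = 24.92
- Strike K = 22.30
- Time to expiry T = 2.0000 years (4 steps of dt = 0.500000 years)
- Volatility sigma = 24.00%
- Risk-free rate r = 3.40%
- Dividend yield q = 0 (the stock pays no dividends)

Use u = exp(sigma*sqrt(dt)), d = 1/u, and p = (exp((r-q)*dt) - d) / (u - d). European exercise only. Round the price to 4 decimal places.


dt = T/N = 0.500000
u = exp(sigma*sqrt(dt)) = 1.184956; d = 1/u = 0.843913
p = (exp((r-q)*dt) - d) / (u - d) = 0.507948
Discount per step: exp(-r*dt) = 0.983144
Stock lattice S(k, i) with i counting down-moves:
  k=0: S(0,0) = 24.9200
  k=1: S(1,0) = 29.5291; S(1,1) = 21.0303
  k=2: S(2,0) = 34.9907; S(2,1) = 24.9200; S(2,2) = 17.7478
  k=3: S(3,0) = 41.4624; S(3,1) = 29.5291; S(3,2) = 21.0303; S(3,3) = 14.9776
  k=4: S(4,0) = 49.1311; S(4,1) = 34.9907; S(4,2) = 24.9200; S(4,3) = 17.7478; S(4,4) = 12.6398
Terminal payoffs V(N, i) = max(K - S_T, 0):
  V(4,0) = 0.000000; V(4,1) = 0.000000; V(4,2) = 0.000000; V(4,3) = 4.552238; V(4,4) = 9.660230
Backward induction: V(k, i) = exp(-r*dt) * [p * V(k+1, i) + (1-p) * V(k+1, i+1)].
  V(3,0) = exp(-r*dt) * [p*0.000000 + (1-p)*0.000000] = 0.000000
  V(3,1) = exp(-r*dt) * [p*0.000000 + (1-p)*0.000000] = 0.000000
  V(3,2) = exp(-r*dt) * [p*0.000000 + (1-p)*4.552238] = 2.202179
  V(3,3) = exp(-r*dt) * [p*4.552238 + (1-p)*9.660230] = 6.946533
  V(2,0) = exp(-r*dt) * [p*0.000000 + (1-p)*0.000000] = 0.000000
  V(2,1) = exp(-r*dt) * [p*0.000000 + (1-p)*2.202179] = 1.065321
  V(2,2) = exp(-r*dt) * [p*2.202179 + (1-p)*6.946533] = 4.460175
  V(1,0) = exp(-r*dt) * [p*0.000000 + (1-p)*1.065321] = 0.515357
  V(1,1) = exp(-r*dt) * [p*1.065321 + (1-p)*4.460175] = 2.689649
  V(0,0) = exp(-r*dt) * [p*0.515357 + (1-p)*2.689649] = 1.558500

Answer: Price = V(0,0) = 1.5585


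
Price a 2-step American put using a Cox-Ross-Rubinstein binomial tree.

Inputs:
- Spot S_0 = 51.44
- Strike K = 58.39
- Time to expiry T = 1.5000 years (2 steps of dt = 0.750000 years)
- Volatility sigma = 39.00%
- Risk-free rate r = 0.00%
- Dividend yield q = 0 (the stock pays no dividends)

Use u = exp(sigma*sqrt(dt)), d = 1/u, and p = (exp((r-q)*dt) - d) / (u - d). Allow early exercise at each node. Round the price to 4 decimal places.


Answer: Price = V(0,0) = 14.3505

Derivation:
dt = T/N = 0.750000
u = exp(sigma*sqrt(dt)) = 1.401790; d = 1/u = 0.713374
p = (exp((r-q)*dt) - d) / (u - d) = 0.416356
Discount per step: exp(-r*dt) = 1.000000
Stock lattice S(k, i) with i counting down-moves:
  k=0: S(0,0) = 51.4400
  k=1: S(1,0) = 72.1081; S(1,1) = 36.6959
  k=2: S(2,0) = 101.0804; S(2,1) = 51.4400; S(2,2) = 26.1779
Terminal payoffs V(N, i) = max(K - S_T, 0):
  V(2,0) = 0.000000; V(2,1) = 6.950000; V(2,2) = 32.212081
Backward induction: V(k, i) = exp(-r*dt) * [p * V(k+1, i) + (1-p) * V(k+1, i+1)]; then take max(V_cont, immediate exercise) for American.
  V(1,0) = exp(-r*dt) * [p*0.000000 + (1-p)*6.950000] = 4.056325; exercise = 0.000000; V(1,0) = max -> 4.056325
  V(1,1) = exp(-r*dt) * [p*6.950000 + (1-p)*32.212081] = 21.694058; exercise = 21.694058; V(1,1) = max -> 21.694058
  V(0,0) = exp(-r*dt) * [p*4.056325 + (1-p)*21.694058] = 14.350479; exercise = 6.950000; V(0,0) = max -> 14.350479


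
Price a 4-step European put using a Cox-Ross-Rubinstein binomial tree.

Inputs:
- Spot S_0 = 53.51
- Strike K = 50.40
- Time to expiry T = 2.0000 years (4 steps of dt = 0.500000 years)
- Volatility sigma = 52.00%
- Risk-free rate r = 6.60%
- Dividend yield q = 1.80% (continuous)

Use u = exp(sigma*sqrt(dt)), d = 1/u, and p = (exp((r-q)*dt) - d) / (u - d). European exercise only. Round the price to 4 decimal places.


dt = T/N = 0.500000
u = exp(sigma*sqrt(dt)) = 1.444402; d = 1/u = 0.692328
p = (exp((r-q)*dt) - d) / (u - d) = 0.441396
Discount per step: exp(-r*dt) = 0.967539
Stock lattice S(k, i) with i counting down-moves:
  k=0: S(0,0) = 53.5100
  k=1: S(1,0) = 77.2900; S(1,1) = 37.0465
  k=2: S(2,0) = 111.6378; S(2,1) = 53.5100; S(2,2) = 25.6483
  k=3: S(3,0) = 161.2499; S(3,1) = 77.2900; S(3,2) = 37.0465; S(3,3) = 17.7570
  k=4: S(4,0) = 232.9097; S(4,1) = 111.6378; S(4,2) = 53.5100; S(4,3) = 25.6483; S(4,4) = 12.2937
Terminal payoffs V(N, i) = max(K - S_T, 0):
  V(4,0) = 0.000000; V(4,1) = 0.000000; V(4,2) = 0.000000; V(4,3) = 24.751695; V(4,4) = 38.106306
Backward induction: V(k, i) = exp(-r*dt) * [p * V(k+1, i) + (1-p) * V(k+1, i+1)].
  V(3,0) = exp(-r*dt) * [p*0.000000 + (1-p)*0.000000] = 0.000000
  V(3,1) = exp(-r*dt) * [p*0.000000 + (1-p)*0.000000] = 0.000000
  V(3,2) = exp(-r*dt) * [p*0.000000 + (1-p)*24.751695] = 13.377577
  V(3,3) = exp(-r*dt) * [p*24.751695 + (1-p)*38.106306] = 31.166001
  V(2,0) = exp(-r*dt) * [p*0.000000 + (1-p)*0.000000] = 0.000000
  V(2,1) = exp(-r*dt) * [p*0.000000 + (1-p)*13.377577] = 7.230194
  V(2,2) = exp(-r*dt) * [p*13.377577 + (1-p)*31.166001] = 22.557452
  V(1,0) = exp(-r*dt) * [p*0.000000 + (1-p)*7.230194] = 3.907712
  V(1,1) = exp(-r*dt) * [p*7.230194 + (1-p)*22.557452] = 15.279432
  V(0,0) = exp(-r*dt) * [p*3.907712 + (1-p)*15.279432] = 9.926949

Answer: Price = V(0,0) = 9.9269


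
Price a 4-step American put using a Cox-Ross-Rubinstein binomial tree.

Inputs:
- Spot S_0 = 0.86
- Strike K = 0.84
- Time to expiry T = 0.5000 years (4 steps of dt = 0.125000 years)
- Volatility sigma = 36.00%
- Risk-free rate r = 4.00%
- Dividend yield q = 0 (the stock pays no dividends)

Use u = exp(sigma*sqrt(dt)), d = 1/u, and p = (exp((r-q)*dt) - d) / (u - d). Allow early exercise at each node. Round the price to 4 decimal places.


Answer: Price = V(0,0) = 0.0673

Derivation:
dt = T/N = 0.125000
u = exp(sigma*sqrt(dt)) = 1.135734; d = 1/u = 0.880488
p = (exp((r-q)*dt) - d) / (u - d) = 0.487861
Discount per step: exp(-r*dt) = 0.995012
Stock lattice S(k, i) with i counting down-moves:
  k=0: S(0,0) = 0.8600
  k=1: S(1,0) = 0.9767; S(1,1) = 0.7572
  k=2: S(2,0) = 1.1093; S(2,1) = 0.8600; S(2,2) = 0.6667
  k=3: S(3,0) = 1.2599; S(3,1) = 0.9767; S(3,2) = 0.7572; S(3,3) = 0.5870
  k=4: S(4,0) = 1.4309; S(4,1) = 1.1093; S(4,2) = 0.8600; S(4,3) = 0.6667; S(4,4) = 0.5169
Terminal payoffs V(N, i) = max(K - S_T, 0):
  V(4,0) = 0.000000; V(4,1) = 0.000000; V(4,2) = 0.000000; V(4,3) = 0.173277; V(4,4) = 0.323118
Backward induction: V(k, i) = exp(-r*dt) * [p * V(k+1, i) + (1-p) * V(k+1, i+1)]; then take max(V_cont, immediate exercise) for American.
  V(3,0) = exp(-r*dt) * [p*0.000000 + (1-p)*0.000000] = 0.000000; exercise = 0.000000; V(3,0) = max -> 0.000000
  V(3,1) = exp(-r*dt) * [p*0.000000 + (1-p)*0.000000] = 0.000000; exercise = 0.000000; V(3,1) = max -> 0.000000
  V(3,2) = exp(-r*dt) * [p*0.000000 + (1-p)*0.173277] = 0.088300; exercise = 0.082781; V(3,2) = max -> 0.088300
  V(3,3) = exp(-r*dt) * [p*0.173277 + (1-p)*0.323118] = 0.248769; exercise = 0.252959; V(3,3) = max -> 0.252959
  V(2,0) = exp(-r*dt) * [p*0.000000 + (1-p)*0.000000] = 0.000000; exercise = 0.000000; V(2,0) = max -> 0.000000
  V(2,1) = exp(-r*dt) * [p*0.000000 + (1-p)*0.088300] = 0.044996; exercise = 0.000000; V(2,1) = max -> 0.044996
  V(2,2) = exp(-r*dt) * [p*0.088300 + (1-p)*0.252959] = 0.171767; exercise = 0.173277; V(2,2) = max -> 0.173277
  V(1,0) = exp(-r*dt) * [p*0.000000 + (1-p)*0.044996] = 0.022929; exercise = 0.000000; V(1,0) = max -> 0.022929
  V(1,1) = exp(-r*dt) * [p*0.044996 + (1-p)*0.173277] = 0.110142; exercise = 0.082781; V(1,1) = max -> 0.110142
  V(0,0) = exp(-r*dt) * [p*0.022929 + (1-p)*0.110142] = 0.067257; exercise = 0.000000; V(0,0) = max -> 0.067257


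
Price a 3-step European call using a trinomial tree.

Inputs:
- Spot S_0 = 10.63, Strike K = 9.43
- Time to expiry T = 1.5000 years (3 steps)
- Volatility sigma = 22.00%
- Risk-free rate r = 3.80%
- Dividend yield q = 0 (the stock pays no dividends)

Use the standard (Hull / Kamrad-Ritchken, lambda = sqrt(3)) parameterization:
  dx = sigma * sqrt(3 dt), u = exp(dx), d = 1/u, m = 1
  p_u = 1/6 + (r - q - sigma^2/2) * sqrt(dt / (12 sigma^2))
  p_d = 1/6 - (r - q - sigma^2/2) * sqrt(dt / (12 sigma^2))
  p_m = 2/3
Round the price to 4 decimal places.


dt = T/N = 0.500000; dx = sigma*sqrt(3*dt) = 0.269444
u = exp(dx) = 1.309236; d = 1/u = 0.763804
p_u = 0.179471, p_m = 0.666667, p_d = 0.153863
Discount per step: exp(-r*dt) = 0.981179
Stock lattice S(k, j) with j the centered position index:
  k=0: S(0,+0) = 10.6300
  k=1: S(1,-1) = 8.1192; S(1,+0) = 10.6300; S(1,+1) = 13.9172
  k=2: S(2,-2) = 6.2015; S(2,-1) = 8.1192; S(2,+0) = 10.6300; S(2,+1) = 13.9172; S(2,+2) = 18.2209
  k=3: S(3,-3) = 4.7367; S(3,-2) = 6.2015; S(3,-1) = 8.1192; S(3,+0) = 10.6300; S(3,+1) = 13.9172; S(3,+2) = 18.2209; S(3,+3) = 23.8554
Terminal payoffs V(N, j) = max(S_T - K, 0):
  V(3,-3) = 0.000000; V(3,-2) = 0.000000; V(3,-1) = 0.000000; V(3,+0) = 1.200000; V(3,+1) = 4.487180; V(3,+2) = 8.790875; V(3,+3) = 14.425429
Backward induction: V(k, j) = exp(-r*dt) * [p_u * V(k+1, j+1) + p_m * V(k+1, j) + p_d * V(k+1, j-1)]
  V(2,-2) = exp(-r*dt) * [p_u*0.000000 + p_m*0.000000 + p_d*0.000000] = 0.000000
  V(2,-1) = exp(-r*dt) * [p_u*1.200000 + p_m*0.000000 + p_d*0.000000] = 0.211312
  V(2,+0) = exp(-r*dt) * [p_u*4.487180 + p_m*1.200000 + p_d*0.000000] = 1.575105
  V(2,+1) = exp(-r*dt) * [p_u*8.790875 + p_m*4.487180 + p_d*1.200000] = 4.664325
  V(2,+2) = exp(-r*dt) * [p_u*14.425429 + p_m*8.790875 + p_d*4.487180] = 8.967916
  V(1,-1) = exp(-r*dt) * [p_u*1.575105 + p_m*0.211312 + p_d*0.000000] = 0.415588
  V(1,+0) = exp(-r*dt) * [p_u*4.664325 + p_m*1.575105 + p_d*0.211312] = 1.883563
  V(1,+1) = exp(-r*dt) * [p_u*8.967916 + p_m*4.664325 + p_d*1.575105] = 4.868002
  V(0,+0) = exp(-r*dt) * [p_u*4.868002 + p_m*1.883563 + p_d*0.415588] = 2.152037

Answer: Price = V(0,0) = 2.1520


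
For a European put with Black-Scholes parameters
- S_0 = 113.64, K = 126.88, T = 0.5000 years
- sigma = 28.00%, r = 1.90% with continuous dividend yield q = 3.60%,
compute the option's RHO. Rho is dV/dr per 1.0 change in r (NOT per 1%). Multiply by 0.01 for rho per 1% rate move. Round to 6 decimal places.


d1 = -0.5005619051; d2 = -0.6985518038
phi(d1) = 0.3519663714; exp(-qT) = 0.9821610324; exp(-rT) = 0.9905449824
N(-d2) = 0.7575839137
Rho = -K*T*exp(-rT)*N(-d2) = -126.8800 * 0.5000 * 0.9905449824 * 0.7575839137 = -47.606705

Answer: Rho = -47.606705


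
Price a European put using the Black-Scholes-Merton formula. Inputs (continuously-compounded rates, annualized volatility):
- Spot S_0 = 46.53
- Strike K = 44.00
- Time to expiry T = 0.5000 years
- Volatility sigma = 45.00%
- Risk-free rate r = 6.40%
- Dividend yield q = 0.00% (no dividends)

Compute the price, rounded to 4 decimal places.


d1 = (ln(S/K) + (r - q + 0.5*sigma^2) * T) / (sigma * sqrt(T)) = 0.43536606
d2 = d1 - sigma * sqrt(T) = 0.11716801
exp(-rT) = 0.96850658; exp(-qT) = 1.00000000
P = K * exp(-rT) * N(-d2) - S_0 * exp(-qT) * N(-d1)
N(-d1) = 0.33164837; N(-d2) = 0.45336346
P = 44.0000 * 0.96850658 * 0.45336346 - 46.5300 * 1.00000000 * 0.33164837 = 3.8882

Answer: Price = 3.8882


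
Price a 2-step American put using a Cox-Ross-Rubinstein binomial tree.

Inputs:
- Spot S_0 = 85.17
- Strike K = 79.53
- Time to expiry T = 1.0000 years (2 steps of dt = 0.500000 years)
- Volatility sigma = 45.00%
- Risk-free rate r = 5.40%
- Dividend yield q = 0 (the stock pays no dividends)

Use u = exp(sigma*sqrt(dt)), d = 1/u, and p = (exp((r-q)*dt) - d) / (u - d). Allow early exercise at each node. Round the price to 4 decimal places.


Answer: Price = V(0,0) = 9.4003

Derivation:
dt = T/N = 0.500000
u = exp(sigma*sqrt(dt)) = 1.374648; d = 1/u = 0.727459
p = (exp((r-q)*dt) - d) / (u - d) = 0.463402
Discount per step: exp(-r*dt) = 0.973361
Stock lattice S(k, i) with i counting down-moves:
  k=0: S(0,0) = 85.1700
  k=1: S(1,0) = 117.0788; S(1,1) = 61.9577
  k=2: S(2,0) = 160.9422; S(2,1) = 85.1700; S(2,2) = 45.0716
Terminal payoffs V(N, i) = max(K - S_T, 0):
  V(2,0) = 0.000000; V(2,1) = 0.000000; V(2,2) = 34.458363
Backward induction: V(k, i) = exp(-r*dt) * [p * V(k+1, i) + (1-p) * V(k+1, i+1)]; then take max(V_cont, immediate exercise) for American.
  V(1,0) = exp(-r*dt) * [p*0.000000 + (1-p)*0.000000] = 0.000000; exercise = 0.000000; V(1,0) = max -> 0.000000
  V(1,1) = exp(-r*dt) * [p*0.000000 + (1-p)*34.458363] = 17.997727; exercise = 17.572343; V(1,1) = max -> 17.997727
  V(0,0) = exp(-r*dt) * [p*0.000000 + (1-p)*17.997727] = 9.400278; exercise = 0.000000; V(0,0) = max -> 9.400278


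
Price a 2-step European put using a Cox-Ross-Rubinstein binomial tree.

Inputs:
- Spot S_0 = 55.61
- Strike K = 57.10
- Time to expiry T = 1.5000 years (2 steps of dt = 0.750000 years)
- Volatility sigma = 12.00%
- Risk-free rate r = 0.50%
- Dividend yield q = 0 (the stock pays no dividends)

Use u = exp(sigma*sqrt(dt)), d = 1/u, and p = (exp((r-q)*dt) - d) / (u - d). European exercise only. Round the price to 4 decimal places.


Answer: Price = V(0,0) = 3.7929

Derivation:
dt = T/N = 0.750000
u = exp(sigma*sqrt(dt)) = 1.109515; d = 1/u = 0.901295
p = (exp((r-q)*dt) - d) / (u - d) = 0.492086
Discount per step: exp(-r*dt) = 0.996257
Stock lattice S(k, i) with i counting down-moves:
  k=0: S(0,0) = 55.6100
  k=1: S(1,0) = 61.7001; S(1,1) = 50.1210
  k=2: S(2,0) = 68.4572; S(2,1) = 55.6100; S(2,2) = 45.1738
Terminal payoffs V(N, i) = max(K - S_T, 0):
  V(2,0) = 0.000000; V(2,1) = 1.490000; V(2,2) = 11.926215
Backward induction: V(k, i) = exp(-r*dt) * [p * V(k+1, i) + (1-p) * V(k+1, i+1)].
  V(1,0) = exp(-r*dt) * [p*0.000000 + (1-p)*1.490000] = 0.753959
  V(1,1) = exp(-r*dt) * [p*1.490000 + (1-p)*11.926215] = 6.765280
  V(0,0) = exp(-r*dt) * [p*0.753959 + (1-p)*6.765280] = 3.792942


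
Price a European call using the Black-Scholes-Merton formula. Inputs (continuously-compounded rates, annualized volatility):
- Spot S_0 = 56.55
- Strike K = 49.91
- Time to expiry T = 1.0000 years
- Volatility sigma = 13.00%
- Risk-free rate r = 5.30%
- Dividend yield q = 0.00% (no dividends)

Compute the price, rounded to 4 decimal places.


d1 = (ln(S/K) + (r - q + 0.5*sigma^2) * T) / (sigma * sqrt(T)) = 1.43349092
d2 = d1 - sigma * sqrt(T) = 1.30349092
exp(-rT) = 0.94838001; exp(-qT) = 1.00000000
C = S_0 * exp(-qT) * N(d1) - K * exp(-rT) * N(d2)
N(d1) = 0.92414120; N(d2) = 0.90379639
C = 56.5500 * 1.00000000 * 0.92414120 - 49.9100 * 0.94838001 * 0.90379639 = 9.4802

Answer: Price = 9.4802


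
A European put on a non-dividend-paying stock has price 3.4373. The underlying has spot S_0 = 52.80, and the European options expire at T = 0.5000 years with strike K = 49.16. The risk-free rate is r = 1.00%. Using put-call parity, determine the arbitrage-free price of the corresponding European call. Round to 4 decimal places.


Answer: Call price = 7.3225

Derivation:
Put-call parity: C - P = S_0 * exp(-qT) - K * exp(-rT).
S_0 * exp(-qT) = 52.8000 * 1.00000000 = 52.80000000
K * exp(-rT) = 49.1600 * 0.99501248 = 48.91481348
C = P + S*exp(-qT) - K*exp(-rT)
C = 3.4373 + 52.80000000 - 48.91481348 = 7.3225


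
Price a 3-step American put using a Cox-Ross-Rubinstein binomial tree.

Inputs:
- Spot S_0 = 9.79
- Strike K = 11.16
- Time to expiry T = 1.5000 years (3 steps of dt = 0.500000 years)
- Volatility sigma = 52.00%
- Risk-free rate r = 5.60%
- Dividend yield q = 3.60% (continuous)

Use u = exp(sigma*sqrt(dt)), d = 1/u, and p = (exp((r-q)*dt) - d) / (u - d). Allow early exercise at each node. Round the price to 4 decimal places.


dt = T/N = 0.500000
u = exp(sigma*sqrt(dt)) = 1.444402; d = 1/u = 0.692328
p = (exp((r-q)*dt) - d) / (u - d) = 0.422461
Discount per step: exp(-r*dt) = 0.972388
Stock lattice S(k, i) with i counting down-moves:
  k=0: S(0,0) = 9.7900
  k=1: S(1,0) = 14.1407; S(1,1) = 6.7779
  k=2: S(2,0) = 20.4249; S(2,1) = 9.7900; S(2,2) = 4.6925
  k=3: S(3,0) = 29.5017; S(3,1) = 14.1407; S(3,2) = 6.7779; S(3,3) = 3.2488
Terminal payoffs V(N, i) = max(K - S_T, 0):
  V(3,0) = 0.000000; V(3,1) = 0.000000; V(3,2) = 4.382109; V(3,3) = 7.911235
Backward induction: V(k, i) = exp(-r*dt) * [p * V(k+1, i) + (1-p) * V(k+1, i+1)]; then take max(V_cont, immediate exercise) for American.
  V(2,0) = exp(-r*dt) * [p*0.000000 + (1-p)*0.000000] = 0.000000; exercise = 0.000000; V(2,0) = max -> 0.000000
  V(2,1) = exp(-r*dt) * [p*0.000000 + (1-p)*4.382109] = 2.460957; exercise = 1.370000; V(2,1) = max -> 2.460957
  V(2,2) = exp(-r*dt) * [p*4.382109 + (1-p)*7.911235] = 6.243041; exercise = 6.467477; V(2,2) = max -> 6.467477
  V(1,0) = exp(-r*dt) * [p*0.000000 + (1-p)*2.460957] = 1.382054; exercise = 0.000000; V(1,0) = max -> 1.382054
  V(1,1) = exp(-r*dt) * [p*2.460957 + (1-p)*6.467477] = 4.643036; exercise = 4.382109; V(1,1) = max -> 4.643036
  V(0,0) = exp(-r*dt) * [p*1.382054 + (1-p)*4.643036] = 3.175234; exercise = 1.370000; V(0,0) = max -> 3.175234

Answer: Price = V(0,0) = 3.1752


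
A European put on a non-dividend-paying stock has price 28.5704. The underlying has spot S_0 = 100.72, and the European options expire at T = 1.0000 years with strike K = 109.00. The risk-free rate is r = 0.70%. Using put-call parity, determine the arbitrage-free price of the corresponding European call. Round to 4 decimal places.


Put-call parity: C - P = S_0 * exp(-qT) - K * exp(-rT).
S_0 * exp(-qT) = 100.7200 * 1.00000000 = 100.72000000
K * exp(-rT) = 109.0000 * 0.99302444 = 108.23966428
C = P + S*exp(-qT) - K*exp(-rT)
C = 28.5704 + 100.72000000 - 108.23966428 = 21.0507

Answer: Call price = 21.0507


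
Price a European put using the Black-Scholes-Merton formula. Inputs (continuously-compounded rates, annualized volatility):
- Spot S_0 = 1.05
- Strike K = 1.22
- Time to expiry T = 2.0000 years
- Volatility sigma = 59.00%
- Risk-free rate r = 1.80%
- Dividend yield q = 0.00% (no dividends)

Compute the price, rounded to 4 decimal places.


d1 = (ln(S/K) + (r - q + 0.5*sigma^2) * T) / (sigma * sqrt(T)) = 0.28049285
d2 = d1 - sigma * sqrt(T) = -0.55389315
exp(-rT) = 0.96464029; exp(-qT) = 1.00000000
P = K * exp(-rT) * N(-d2) - S_0 * exp(-qT) * N(-d1)
N(-d1) = 0.38954971; N(-d2) = 0.71017401
P = 1.2200 * 0.96464029 * 0.71017401 - 1.0500 * 1.00000000 * 0.38954971 = 0.4267

Answer: Price = 0.4267


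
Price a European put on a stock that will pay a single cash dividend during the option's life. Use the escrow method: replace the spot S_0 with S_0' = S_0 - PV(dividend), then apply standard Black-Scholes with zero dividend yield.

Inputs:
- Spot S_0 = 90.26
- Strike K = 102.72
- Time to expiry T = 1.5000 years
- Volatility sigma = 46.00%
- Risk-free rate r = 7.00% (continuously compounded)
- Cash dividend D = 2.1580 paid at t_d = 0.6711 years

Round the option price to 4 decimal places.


Answer: Price = 22.2486

Derivation:
PV(D) = D * exp(-r * t_d) = 2.1580 * 0.95410934 = 2.05896796
S_0' = S_0 - PV(D) = 90.2600 - 2.05896796 = 88.20103204
d1 = (ln(S_0'/K) + (r + sigma^2/2)*T) / (sigma*sqrt(T)) = 0.19757766
d2 = d1 - sigma*sqrt(T) = -0.36580498
exp(-rT) = 0.90032452
N(-d1) = 0.42168776; N(-d2) = 0.64274470
P = K * exp(-rT) * N(-d2) - S_0' * N(-d1) = 102.7200 * 0.90032452 * 0.64274470 - 88.20103204 * 0.42168776 = 22.2486


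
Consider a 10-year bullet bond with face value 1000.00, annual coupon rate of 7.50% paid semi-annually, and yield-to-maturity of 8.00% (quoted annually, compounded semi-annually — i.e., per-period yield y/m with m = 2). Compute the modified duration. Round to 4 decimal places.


Coupon per period c = face * coupon_rate / m = 37.500000
Periods per year m = 2; per-period yield y/m = 0.040000
Number of cashflows N = 20
Cashflows (t years, CF_t, discount factor 1/(1+y/m)^(m*t), PV):
  t = 0.5000: CF_t = 37.500000, DF = 0.961538, PV = 36.057692
  t = 1.0000: CF_t = 37.500000, DF = 0.924556, PV = 34.670858
  t = 1.5000: CF_t = 37.500000, DF = 0.888996, PV = 33.337363
  t = 2.0000: CF_t = 37.500000, DF = 0.854804, PV = 32.055157
  t = 2.5000: CF_t = 37.500000, DF = 0.821927, PV = 30.822267
  t = 3.0000: CF_t = 37.500000, DF = 0.790315, PV = 29.636795
  t = 3.5000: CF_t = 37.500000, DF = 0.759918, PV = 28.496918
  t = 4.0000: CF_t = 37.500000, DF = 0.730690, PV = 27.400883
  t = 4.5000: CF_t = 37.500000, DF = 0.702587, PV = 26.347003
  t = 5.0000: CF_t = 37.500000, DF = 0.675564, PV = 25.333656
  t = 5.5000: CF_t = 37.500000, DF = 0.649581, PV = 24.359285
  t = 6.0000: CF_t = 37.500000, DF = 0.624597, PV = 23.422389
  t = 6.5000: CF_t = 37.500000, DF = 0.600574, PV = 22.521528
  t = 7.0000: CF_t = 37.500000, DF = 0.577475, PV = 21.655316
  t = 7.5000: CF_t = 37.500000, DF = 0.555265, PV = 20.822419
  t = 8.0000: CF_t = 37.500000, DF = 0.533908, PV = 20.021557
  t = 8.5000: CF_t = 37.500000, DF = 0.513373, PV = 19.251497
  t = 9.0000: CF_t = 37.500000, DF = 0.493628, PV = 18.511055
  t = 9.5000: CF_t = 37.500000, DF = 0.474642, PV = 17.799091
  t = 10.0000: CF_t = 1037.500000, DF = 0.456387, PV = 473.501457
Price P = sum_t PV_t = 966.024184
First compute Macaulay numerator sum_t t * PV_t:
  t * PV_t at t = 0.5000: 18.028846
  t * PV_t at t = 1.0000: 34.670858
  t * PV_t at t = 1.5000: 50.006045
  t * PV_t at t = 2.0000: 64.110314
  t * PV_t at t = 2.5000: 77.055666
  t * PV_t at t = 3.0000: 88.910384
  t * PV_t at t = 3.5000: 99.739213
  t * PV_t at t = 4.0000: 109.603531
  t * PV_t at t = 4.5000: 118.561512
  t * PV_t at t = 5.0000: 126.668282
  t * PV_t at t = 5.5000: 133.976067
  t * PV_t at t = 6.0000: 140.534336
  t * PV_t at t = 6.5000: 146.389933
  t * PV_t at t = 7.0000: 151.587209
  t * PV_t at t = 7.5000: 156.168141
  t * PV_t at t = 8.0000: 160.172453
  t * PV_t at t = 8.5000: 163.637722
  t * PV_t at t = 9.0000: 166.599491
  t * PV_t at t = 9.5000: 169.091364
  t * PV_t at t = 10.0000: 4735.014567
Macaulay duration D = 6910.525935 / 966.024184 = 7.153574
Modified duration = D / (1 + y/m) = 7.153574 / (1 + 0.040000) = 6.878437

Answer: Modified duration = 6.8784


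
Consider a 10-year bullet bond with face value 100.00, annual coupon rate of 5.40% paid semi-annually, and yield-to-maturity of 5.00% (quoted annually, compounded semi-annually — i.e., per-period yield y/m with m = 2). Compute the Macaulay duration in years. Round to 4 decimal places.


Answer: Macaulay duration = 7.8943 years

Derivation:
Coupon per period c = face * coupon_rate / m = 2.700000
Periods per year m = 2; per-period yield y/m = 0.025000
Number of cashflows N = 20
Cashflows (t years, CF_t, discount factor 1/(1+y/m)^(m*t), PV):
  t = 0.5000: CF_t = 2.700000, DF = 0.975610, PV = 2.634146
  t = 1.0000: CF_t = 2.700000, DF = 0.951814, PV = 2.569899
  t = 1.5000: CF_t = 2.700000, DF = 0.928599, PV = 2.507218
  t = 2.0000: CF_t = 2.700000, DF = 0.905951, PV = 2.446067
  t = 2.5000: CF_t = 2.700000, DF = 0.883854, PV = 2.386407
  t = 3.0000: CF_t = 2.700000, DF = 0.862297, PV = 2.328202
  t = 3.5000: CF_t = 2.700000, DF = 0.841265, PV = 2.271416
  t = 4.0000: CF_t = 2.700000, DF = 0.820747, PV = 2.216016
  t = 4.5000: CF_t = 2.700000, DF = 0.800728, PV = 2.161967
  t = 5.0000: CF_t = 2.700000, DF = 0.781198, PV = 2.109236
  t = 5.5000: CF_t = 2.700000, DF = 0.762145, PV = 2.057791
  t = 6.0000: CF_t = 2.700000, DF = 0.743556, PV = 2.007601
  t = 6.5000: CF_t = 2.700000, DF = 0.725420, PV = 1.958635
  t = 7.0000: CF_t = 2.700000, DF = 0.707727, PV = 1.910863
  t = 7.5000: CF_t = 2.700000, DF = 0.690466, PV = 1.864257
  t = 8.0000: CF_t = 2.700000, DF = 0.673625, PV = 1.818787
  t = 8.5000: CF_t = 2.700000, DF = 0.657195, PV = 1.774427
  t = 9.0000: CF_t = 2.700000, DF = 0.641166, PV = 1.731148
  t = 9.5000: CF_t = 2.700000, DF = 0.625528, PV = 1.688925
  t = 10.0000: CF_t = 102.700000, DF = 0.610271, PV = 62.674826
Price P = sum_t PV_t = 103.117832
Macaulay numerator sum_t t * PV_t:
  t * PV_t at t = 0.5000: 1.317073
  t * PV_t at t = 1.0000: 2.569899
  t * PV_t at t = 1.5000: 3.760828
  t * PV_t at t = 2.0000: 4.892133
  t * PV_t at t = 2.5000: 5.966016
  t * PV_t at t = 3.0000: 6.984605
  t * PV_t at t = 3.5000: 7.949956
  t * PV_t at t = 4.0000: 8.864063
  t * PV_t at t = 4.5000: 9.728850
  t * PV_t at t = 5.0000: 10.546178
  t * PV_t at t = 5.5000: 11.317850
  t * PV_t at t = 6.0000: 12.045605
  t * PV_t at t = 6.5000: 12.731128
  t * PV_t at t = 7.0000: 13.376044
  t * PV_t at t = 7.5000: 13.981928
  t * PV_t at t = 8.0000: 14.550299
  t * PV_t at t = 8.5000: 15.082627
  t * PV_t at t = 9.0000: 15.580332
  t * PV_t at t = 9.5000: 16.044786
  t * PV_t at t = 10.0000: 626.748258
Macaulay duration D = (sum_t t * PV_t) / P = 814.038457 / 103.117832 = 7.894255


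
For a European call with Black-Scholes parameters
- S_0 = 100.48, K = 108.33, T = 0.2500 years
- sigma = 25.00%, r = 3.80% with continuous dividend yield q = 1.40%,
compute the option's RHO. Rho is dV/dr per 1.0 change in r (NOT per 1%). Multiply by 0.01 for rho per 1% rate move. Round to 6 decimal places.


d1 = -0.4912873699; d2 = -0.6162873699
phi(d1) = 0.3535889590; exp(-qT) = 0.9965061179; exp(-rT) = 0.9905449824
N(d2) = 0.2688524366
Rho = K*T*exp(-rT)*N(d2) = 108.3300 * 0.2500 * 0.9905449824 * 0.2688524366 = 7.212352

Answer: Rho = 7.212352


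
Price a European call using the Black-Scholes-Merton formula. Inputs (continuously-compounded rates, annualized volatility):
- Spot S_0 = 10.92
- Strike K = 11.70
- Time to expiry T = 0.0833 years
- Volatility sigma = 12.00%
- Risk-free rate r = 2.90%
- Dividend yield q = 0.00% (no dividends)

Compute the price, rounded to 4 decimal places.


Answer: Price = 0.0041

Derivation:
d1 = (ln(S/K) + (r - q + 0.5*sigma^2) * T) / (sigma * sqrt(T)) = -1.90498485
d2 = d1 - sigma * sqrt(T) = -1.93961894
exp(-rT) = 0.99758722; exp(-qT) = 1.00000000
C = S_0 * exp(-qT) * N(d1) - K * exp(-rT) * N(d2)
N(d1) = 0.02839102; N(d2) = 0.02621301
C = 10.9200 * 1.00000000 * 0.02839102 - 11.7000 * 0.99758722 * 0.02621301 = 0.0041


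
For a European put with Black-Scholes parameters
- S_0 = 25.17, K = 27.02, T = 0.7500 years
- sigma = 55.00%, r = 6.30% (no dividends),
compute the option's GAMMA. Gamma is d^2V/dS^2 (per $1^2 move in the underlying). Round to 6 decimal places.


d1 = 0.1884533771; d2 = -0.2878605949
phi(d1) = 0.3919206548; exp(-qT) = 1.0000000000; exp(-rT) = 0.9538489056
Gamma = exp(-qT) * phi(d1) / (S * sigma * sqrt(T)) = 1.0000000000 * 0.3919206548 / (25.1700 * 0.5500 * 0.8660254038) = 0.032691

Answer: Gamma = 0.032691


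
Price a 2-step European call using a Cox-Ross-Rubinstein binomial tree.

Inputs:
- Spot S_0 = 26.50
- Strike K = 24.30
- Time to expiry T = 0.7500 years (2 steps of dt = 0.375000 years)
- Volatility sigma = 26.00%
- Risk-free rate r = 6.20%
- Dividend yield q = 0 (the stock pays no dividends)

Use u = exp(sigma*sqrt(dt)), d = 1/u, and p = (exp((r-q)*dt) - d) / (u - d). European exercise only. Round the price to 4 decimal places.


dt = T/N = 0.375000
u = exp(sigma*sqrt(dt)) = 1.172592; d = 1/u = 0.852811
p = (exp((r-q)*dt) - d) / (u - d) = 0.533838
Discount per step: exp(-r*dt) = 0.977018
Stock lattice S(k, i) with i counting down-moves:
  k=0: S(0,0) = 26.5000
  k=1: S(1,0) = 31.0737; S(1,1) = 22.5995
  k=2: S(2,0) = 36.4368; S(2,1) = 26.5000; S(2,2) = 19.2731
Terminal payoffs V(N, i) = max(S_T - K, 0):
  V(2,0) = 12.136769; V(2,1) = 2.200000; V(2,2) = 0.000000
Backward induction: V(k, i) = exp(-r*dt) * [p * V(k+1, i) + (1-p) * V(k+1, i+1)].
  V(1,0) = exp(-r*dt) * [p*12.136769 + (1-p)*2.200000] = 7.332150
  V(1,1) = exp(-r*dt) * [p*2.200000 + (1-p)*0.000000] = 1.147452
  V(0,0) = exp(-r*dt) * [p*7.332150 + (1-p)*1.147452] = 4.346828

Answer: Price = V(0,0) = 4.3468
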